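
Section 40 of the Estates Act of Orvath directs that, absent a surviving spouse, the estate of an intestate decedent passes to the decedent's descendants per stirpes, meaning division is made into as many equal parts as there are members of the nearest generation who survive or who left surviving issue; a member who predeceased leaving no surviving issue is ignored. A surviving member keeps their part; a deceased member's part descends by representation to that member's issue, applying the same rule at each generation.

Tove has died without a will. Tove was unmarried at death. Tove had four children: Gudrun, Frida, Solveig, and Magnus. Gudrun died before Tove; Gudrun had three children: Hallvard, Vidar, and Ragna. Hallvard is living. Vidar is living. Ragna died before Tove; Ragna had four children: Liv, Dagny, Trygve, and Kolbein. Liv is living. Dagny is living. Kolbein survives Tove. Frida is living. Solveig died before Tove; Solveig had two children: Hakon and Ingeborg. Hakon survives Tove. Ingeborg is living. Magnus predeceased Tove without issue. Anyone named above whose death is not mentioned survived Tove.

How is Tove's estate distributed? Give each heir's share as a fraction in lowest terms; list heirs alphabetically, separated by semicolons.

Dagny 1/36; Frida 1/3; Hakon 1/6; Hallvard 1/9; Ingeborg 1/6; Kolbein 1/36; Liv 1/36; Trygve 1/36; Vidar 1/9

There is no surviving spouse, so the entire estate passes to Tove's descendants per stirpes.
Magnus left no surviving issue, so that branch lapses and is disregarded.
The estate is divided into 3 equal shares of 1/3 among Gudrun, Frida, Solveig.
Gudrun predeceased; the 1/3 allotted to Gudrun's branch passes to Gudrun's issue by representation.
The 1/3 is divided into 3 equal shares of 1/9 among Hallvard, Vidar, Ragna.
Hallvard is living and takes 1/9.
Vidar is living and takes 1/9.
Ragna predeceased; the 1/9 allotted to Ragna's branch passes to Ragna's issue by representation.
The 1/9 is divided into 4 equal shares of 1/36 among Liv, Dagny, Trygve, Kolbein.
Liv is living and takes 1/36.
Dagny is living and takes 1/36.
Trygve is living and takes 1/36.
Kolbein is living and takes 1/36.
Frida is living and takes 1/3.
Solveig predeceased; the 1/3 allotted to Solveig's branch passes to Solveig's issue by representation.
The 1/3 is divided into 2 equal shares of 1/6 among Hakon, Ingeborg.
Hakon is living and takes 1/6.
Ingeborg is living and takes 1/6.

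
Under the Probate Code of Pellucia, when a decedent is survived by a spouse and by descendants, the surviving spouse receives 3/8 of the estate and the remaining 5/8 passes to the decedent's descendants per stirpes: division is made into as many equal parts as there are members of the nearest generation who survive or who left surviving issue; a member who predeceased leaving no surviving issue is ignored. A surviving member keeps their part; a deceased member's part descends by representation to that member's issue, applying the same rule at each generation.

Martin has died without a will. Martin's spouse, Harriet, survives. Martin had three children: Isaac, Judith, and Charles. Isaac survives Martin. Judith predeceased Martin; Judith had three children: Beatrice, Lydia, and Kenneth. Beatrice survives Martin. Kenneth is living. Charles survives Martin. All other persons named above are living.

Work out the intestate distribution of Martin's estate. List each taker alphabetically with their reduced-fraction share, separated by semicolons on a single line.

Beatrice 5/72; Charles 5/24; Harriet 3/8; Isaac 5/24; Kenneth 5/72; Lydia 5/72

Harriet, as surviving spouse, takes 3/8.
The remaining 5/8 passes to Martin's descendants per stirpes.
The 5/8 is divided into 3 equal shares of 5/24 among Isaac, Judith, Charles.
Isaac is living and takes 5/24.
Judith predeceased; the 5/24 allotted to Judith's branch passes to Judith's issue by representation.
The 5/24 is divided into 3 equal shares of 5/72 among Beatrice, Lydia, Kenneth.
Beatrice is living and takes 5/72.
Lydia is living and takes 5/72.
Kenneth is living and takes 5/72.
Charles is living and takes 5/24.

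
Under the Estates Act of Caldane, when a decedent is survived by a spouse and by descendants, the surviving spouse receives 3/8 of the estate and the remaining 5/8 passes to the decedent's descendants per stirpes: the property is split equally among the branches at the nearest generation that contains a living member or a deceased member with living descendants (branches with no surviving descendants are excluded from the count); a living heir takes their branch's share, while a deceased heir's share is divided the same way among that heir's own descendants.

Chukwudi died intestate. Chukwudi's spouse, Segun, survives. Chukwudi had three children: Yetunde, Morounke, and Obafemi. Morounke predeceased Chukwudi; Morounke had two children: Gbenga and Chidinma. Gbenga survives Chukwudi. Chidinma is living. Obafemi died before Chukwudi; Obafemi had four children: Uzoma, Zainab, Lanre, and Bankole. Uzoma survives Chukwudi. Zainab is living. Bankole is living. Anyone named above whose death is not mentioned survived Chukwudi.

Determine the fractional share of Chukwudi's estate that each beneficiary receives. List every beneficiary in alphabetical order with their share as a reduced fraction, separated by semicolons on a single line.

Bankole 5/96; Chidinma 5/48; Gbenga 5/48; Lanre 5/96; Segun 3/8; Uzoma 5/96; Yetunde 5/24; Zainab 5/96

Segun, as surviving spouse, takes 3/8.
The remaining 5/8 passes to Chukwudi's descendants per stirpes.
The 5/8 is divided into 3 equal shares of 5/24 among Yetunde, Morounke, Obafemi.
Yetunde is living and takes 5/24.
Morounke predeceased; the 5/24 allotted to Morounke's branch passes to Morounke's issue by representation.
The 5/24 is divided into 2 equal shares of 5/48 among Gbenga, Chidinma.
Gbenga is living and takes 5/48.
Chidinma is living and takes 5/48.
Obafemi predeceased; the 5/24 allotted to Obafemi's branch passes to Obafemi's issue by representation.
The 5/24 is divided into 4 equal shares of 5/96 among Uzoma, Zainab, Lanre, Bankole.
Uzoma is living and takes 5/96.
Zainab is living and takes 5/96.
Lanre is living and takes 5/96.
Bankole is living and takes 5/96.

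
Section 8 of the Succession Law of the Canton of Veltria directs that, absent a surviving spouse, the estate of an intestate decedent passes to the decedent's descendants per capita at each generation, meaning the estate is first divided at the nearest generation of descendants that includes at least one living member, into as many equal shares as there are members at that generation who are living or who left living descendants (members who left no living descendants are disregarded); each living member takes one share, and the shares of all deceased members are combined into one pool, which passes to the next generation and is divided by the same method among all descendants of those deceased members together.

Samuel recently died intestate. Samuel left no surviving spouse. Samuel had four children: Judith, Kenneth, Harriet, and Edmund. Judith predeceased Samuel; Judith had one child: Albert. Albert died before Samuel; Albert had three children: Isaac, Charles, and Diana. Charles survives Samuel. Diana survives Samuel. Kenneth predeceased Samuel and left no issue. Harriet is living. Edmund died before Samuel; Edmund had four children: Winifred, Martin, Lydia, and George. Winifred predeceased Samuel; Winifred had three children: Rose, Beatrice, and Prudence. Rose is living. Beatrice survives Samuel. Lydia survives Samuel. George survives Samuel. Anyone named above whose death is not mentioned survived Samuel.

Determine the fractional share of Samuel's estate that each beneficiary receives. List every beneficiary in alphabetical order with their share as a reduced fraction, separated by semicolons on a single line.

Beatrice 2/45; Charles 2/45; Diana 2/45; George 2/15; Harriet 1/3; Isaac 2/45; Lydia 2/15; Martin 2/15; Prudence 2/45; Rose 2/45

There is no surviving spouse, so the entire estate passes to Samuel's descendants per capita at each generation.
At generation 1 (Judith, Harriet, Edmund) there are 3 shares of (1)/3 = 1/3 each.
Living: Harriet — each takes 1/3.
Deceased: Judith and Edmund. Their combined 2/3 is pooled and carried to generation 2.
At generation 2 (Albert, Winifred, Martin, Lydia, George) there are 5 shares of (2/3)/5 = 2/15 each.
Living: Martin, Lydia, and George — each takes 2/15.
Deceased: Albert and Winifred. Their combined 4/15 is pooled and carried to generation 3.
At generation 3 (Isaac, Charles, Diana, Rose, Beatrice, Prudence) there are 6 shares of (4/15)/6 = 2/45 each.
Living: Isaac, Charles, Diana, Rose, Beatrice, and Prudence — each takes 2/45.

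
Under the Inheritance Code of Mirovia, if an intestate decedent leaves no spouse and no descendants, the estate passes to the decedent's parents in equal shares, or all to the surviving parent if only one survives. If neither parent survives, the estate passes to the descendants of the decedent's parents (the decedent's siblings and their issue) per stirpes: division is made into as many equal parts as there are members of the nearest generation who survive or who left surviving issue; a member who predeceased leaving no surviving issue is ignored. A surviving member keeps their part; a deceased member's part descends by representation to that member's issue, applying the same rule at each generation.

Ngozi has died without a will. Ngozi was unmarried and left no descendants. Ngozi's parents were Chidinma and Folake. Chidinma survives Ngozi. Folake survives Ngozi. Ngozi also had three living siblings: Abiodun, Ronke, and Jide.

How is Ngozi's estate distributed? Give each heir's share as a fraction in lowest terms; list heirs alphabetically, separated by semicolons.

Chidinma 1/2; Folake 1/2

Both parents survive, so Chidinma and Folake each take 1/2. The siblings take nothing because a surviving parent has priority.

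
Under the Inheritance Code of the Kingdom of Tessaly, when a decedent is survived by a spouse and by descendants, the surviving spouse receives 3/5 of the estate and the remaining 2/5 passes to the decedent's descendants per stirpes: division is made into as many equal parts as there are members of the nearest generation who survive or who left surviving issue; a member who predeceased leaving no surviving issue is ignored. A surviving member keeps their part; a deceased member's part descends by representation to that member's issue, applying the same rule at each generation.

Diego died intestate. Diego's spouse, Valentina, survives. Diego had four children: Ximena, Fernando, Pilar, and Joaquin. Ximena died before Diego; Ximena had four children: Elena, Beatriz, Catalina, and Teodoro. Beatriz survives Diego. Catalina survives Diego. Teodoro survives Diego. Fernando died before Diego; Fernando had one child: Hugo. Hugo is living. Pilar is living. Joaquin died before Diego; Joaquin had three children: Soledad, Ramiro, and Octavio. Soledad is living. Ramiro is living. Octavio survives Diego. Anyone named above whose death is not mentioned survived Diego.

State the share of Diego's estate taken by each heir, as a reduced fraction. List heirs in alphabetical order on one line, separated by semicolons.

Valentina, as surviving spouse, takes 3/5.
The remaining 2/5 passes to Diego's descendants per stirpes.
The 2/5 is divided into 4 equal shares of 1/10 among Ximena, Fernando, Pilar, Joaquin.
Ximena predeceased; the 1/10 allotted to Ximena's branch passes to Ximena's issue by representation.
The 1/10 is divided into 4 equal shares of 1/40 among Elena, Beatriz, Catalina, Teodoro.
Elena is living and takes 1/40.
Beatriz is living and takes 1/40.
Catalina is living and takes 1/40.
Teodoro is living and takes 1/40.
Fernando predeceased; the 1/10 allotted to Fernando's branch passes to Fernando's issue by representation.
Hugo is the sole taker at this level and receives the full 1/10.
Pilar is living and takes 1/10.
Joaquin predeceased; the 1/10 allotted to Joaquin's branch passes to Joaquin's issue by representation.
The 1/10 is divided into 3 equal shares of 1/30 among Soledad, Ramiro, Octavio.
Soledad is living and takes 1/30.
Ramiro is living and takes 1/30.
Octavio is living and takes 1/30.

Beatriz 1/40; Catalina 1/40; Elena 1/40; Hugo 1/10; Octavio 1/30; Pilar 1/10; Ramiro 1/30; Soledad 1/30; Teodoro 1/40; Valentina 3/5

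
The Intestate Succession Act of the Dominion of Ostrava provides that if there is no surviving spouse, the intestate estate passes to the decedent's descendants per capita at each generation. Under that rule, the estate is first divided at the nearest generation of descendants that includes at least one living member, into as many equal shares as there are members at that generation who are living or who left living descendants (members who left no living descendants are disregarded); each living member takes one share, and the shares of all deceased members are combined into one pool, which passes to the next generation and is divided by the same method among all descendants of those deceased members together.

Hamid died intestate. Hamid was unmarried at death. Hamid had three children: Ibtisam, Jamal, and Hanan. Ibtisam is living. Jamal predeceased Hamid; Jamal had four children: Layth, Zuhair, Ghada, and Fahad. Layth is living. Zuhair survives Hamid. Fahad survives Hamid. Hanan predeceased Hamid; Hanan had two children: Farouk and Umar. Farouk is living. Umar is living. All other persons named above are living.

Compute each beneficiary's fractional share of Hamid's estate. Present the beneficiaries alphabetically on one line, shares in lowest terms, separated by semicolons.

There is no surviving spouse, so the entire estate passes to Hamid's descendants per capita at each generation.
At generation 1 (Ibtisam, Jamal, Hanan) there are 3 shares of (1)/3 = 1/3 each.
Living: Ibtisam — each takes 1/3.
Deceased: Jamal and Hanan. Their combined 2/3 is pooled and carried to generation 2.
At generation 2 (Layth, Zuhair, Ghada, Fahad, Farouk, Umar) there are 6 shares of (2/3)/6 = 1/9 each.
Living: Layth, Zuhair, Ghada, Fahad, Farouk, and Umar — each takes 1/9.

Fahad 1/9; Farouk 1/9; Ghada 1/9; Ibtisam 1/3; Layth 1/9; Umar 1/9; Zuhair 1/9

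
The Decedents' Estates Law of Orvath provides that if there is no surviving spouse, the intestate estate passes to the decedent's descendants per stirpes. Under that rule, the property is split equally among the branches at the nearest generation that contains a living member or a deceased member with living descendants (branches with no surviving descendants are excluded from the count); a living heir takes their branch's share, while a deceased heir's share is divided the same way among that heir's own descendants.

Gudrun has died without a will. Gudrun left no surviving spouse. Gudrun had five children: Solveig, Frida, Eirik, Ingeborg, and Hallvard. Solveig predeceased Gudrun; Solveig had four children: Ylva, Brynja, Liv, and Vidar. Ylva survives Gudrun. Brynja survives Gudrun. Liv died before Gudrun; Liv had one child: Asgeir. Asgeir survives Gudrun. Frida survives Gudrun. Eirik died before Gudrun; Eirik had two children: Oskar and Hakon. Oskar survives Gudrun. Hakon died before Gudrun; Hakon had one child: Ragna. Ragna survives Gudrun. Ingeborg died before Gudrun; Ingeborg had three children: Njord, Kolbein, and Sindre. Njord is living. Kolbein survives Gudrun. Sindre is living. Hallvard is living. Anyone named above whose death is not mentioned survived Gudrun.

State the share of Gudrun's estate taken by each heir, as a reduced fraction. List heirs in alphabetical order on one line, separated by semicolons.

There is no surviving spouse, so the entire estate passes to Gudrun's descendants per stirpes.
The estate is divided into 5 equal shares of 1/5 among Solveig, Frida, Eirik, Ingeborg, Hallvard.
Solveig predeceased; the 1/5 allotted to Solveig's branch passes to Solveig's issue by representation.
The 1/5 is divided into 4 equal shares of 1/20 among Ylva, Brynja, Liv, Vidar.
Ylva is living and takes 1/20.
Brynja is living and takes 1/20.
Liv predeceased; the 1/20 allotted to Liv's branch passes to Liv's issue by representation.
Asgeir is the sole taker at this level and receives the full 1/20.
Vidar is living and takes 1/20.
Frida is living and takes 1/5.
Eirik predeceased; the 1/5 allotted to Eirik's branch passes to Eirik's issue by representation.
The 1/5 is divided into 2 equal shares of 1/10 among Oskar, Hakon.
Oskar is living and takes 1/10.
Hakon predeceased; the 1/10 allotted to Hakon's branch passes to Hakon's issue by representation.
Ragna is the sole taker at this level and receives the full 1/10.
Ingeborg predeceased; the 1/5 allotted to Ingeborg's branch passes to Ingeborg's issue by representation.
The 1/5 is divided into 3 equal shares of 1/15 among Njord, Kolbein, Sindre.
Njord is living and takes 1/15.
Kolbein is living and takes 1/15.
Sindre is living and takes 1/15.
Hallvard is living and takes 1/5.

Asgeir 1/20; Brynja 1/20; Frida 1/5; Hallvard 1/5; Kolbein 1/15; Njord 1/15; Oskar 1/10; Ragna 1/10; Sindre 1/15; Vidar 1/20; Ylva 1/20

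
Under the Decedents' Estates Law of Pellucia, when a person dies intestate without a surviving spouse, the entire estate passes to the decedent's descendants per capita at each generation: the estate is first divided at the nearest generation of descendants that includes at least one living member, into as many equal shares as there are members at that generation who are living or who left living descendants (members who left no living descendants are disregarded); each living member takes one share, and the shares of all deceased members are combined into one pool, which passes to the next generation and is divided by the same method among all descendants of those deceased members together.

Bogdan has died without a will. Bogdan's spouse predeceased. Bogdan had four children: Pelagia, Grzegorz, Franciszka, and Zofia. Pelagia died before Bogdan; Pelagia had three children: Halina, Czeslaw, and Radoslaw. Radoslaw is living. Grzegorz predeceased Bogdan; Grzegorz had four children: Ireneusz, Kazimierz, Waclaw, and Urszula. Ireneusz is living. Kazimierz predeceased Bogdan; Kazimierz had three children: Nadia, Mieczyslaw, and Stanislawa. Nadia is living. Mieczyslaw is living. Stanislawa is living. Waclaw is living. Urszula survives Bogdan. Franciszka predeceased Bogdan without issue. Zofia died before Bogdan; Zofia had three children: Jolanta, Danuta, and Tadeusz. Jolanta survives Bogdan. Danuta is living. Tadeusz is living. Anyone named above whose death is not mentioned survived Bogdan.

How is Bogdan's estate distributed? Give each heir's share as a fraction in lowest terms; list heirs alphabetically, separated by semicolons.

There is no surviving spouse, so the entire estate passes to Bogdan's descendants per capita at each generation.
No one at generation 1 (Pelagia, Grzegorz, Zofia) is living; moving to the next generation.
At generation 2 (Halina, Czeslaw, Radoslaw, Ireneusz, Kazimierz, Waclaw, Urszula, Jolanta, Danuta, Tadeusz) there are 10 shares of (1)/10 = 1/10 each.
Living: Halina, Czeslaw, Radoslaw, Ireneusz, Waclaw, Urszula, Jolanta, Danuta, and Tadeusz — each takes 1/10.
Deceased: Kazimierz. That 1/10 share is carried to generation 3.
At generation 3 (Nadia, Mieczyslaw, Stanislawa) there are 3 shares of (1/10)/3 = 1/30 each.
Living: Nadia, Mieczyslaw, and Stanislawa — each takes 1/30.

Czeslaw 1/10; Danuta 1/10; Halina 1/10; Ireneusz 1/10; Jolanta 1/10; Mieczyslaw 1/30; Nadia 1/30; Radoslaw 1/10; Stanislawa 1/30; Tadeusz 1/10; Urszula 1/10; Waclaw 1/10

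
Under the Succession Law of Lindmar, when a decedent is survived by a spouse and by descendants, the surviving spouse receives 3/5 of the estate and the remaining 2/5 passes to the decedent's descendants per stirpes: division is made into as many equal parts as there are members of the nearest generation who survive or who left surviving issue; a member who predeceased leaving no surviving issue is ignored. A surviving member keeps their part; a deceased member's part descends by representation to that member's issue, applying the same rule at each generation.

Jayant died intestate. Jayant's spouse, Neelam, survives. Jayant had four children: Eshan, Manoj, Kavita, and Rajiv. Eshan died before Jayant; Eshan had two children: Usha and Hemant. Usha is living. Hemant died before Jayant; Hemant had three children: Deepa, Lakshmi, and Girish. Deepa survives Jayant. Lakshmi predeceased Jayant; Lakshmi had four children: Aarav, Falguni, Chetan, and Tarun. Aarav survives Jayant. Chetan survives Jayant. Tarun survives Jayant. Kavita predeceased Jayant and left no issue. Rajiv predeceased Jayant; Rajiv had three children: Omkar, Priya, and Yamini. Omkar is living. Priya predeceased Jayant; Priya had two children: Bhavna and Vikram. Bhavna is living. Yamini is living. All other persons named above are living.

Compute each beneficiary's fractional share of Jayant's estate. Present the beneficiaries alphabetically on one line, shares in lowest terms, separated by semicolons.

Aarav 1/180; Bhavna 1/45; Chetan 1/180; Deepa 1/45; Falguni 1/180; Girish 1/45; Manoj 2/15; Neelam 3/5; Omkar 2/45; Tarun 1/180; Usha 1/15; Vikram 1/45; Yamini 2/45

Neelam, as surviving spouse, takes 3/5.
The remaining 2/5 passes to Jayant's descendants per stirpes.
Kavita left no surviving issue, so that branch lapses and is disregarded.
The 2/5 is divided into 3 equal shares of 2/15 among Eshan, Manoj, Rajiv.
Eshan predeceased; the 2/15 allotted to Eshan's branch passes to Eshan's issue by representation.
The 2/15 is divided into 2 equal shares of 1/15 among Usha, Hemant.
Usha is living and takes 1/15.
Hemant predeceased; the 1/15 allotted to Hemant's branch passes to Hemant's issue by representation.
The 1/15 is divided into 3 equal shares of 1/45 among Deepa, Lakshmi, Girish.
Deepa is living and takes 1/45.
Lakshmi predeceased; the 1/45 allotted to Lakshmi's branch passes to Lakshmi's issue by representation.
The 1/45 is divided into 4 equal shares of 1/180 among Aarav, Falguni, Chetan, Tarun.
Aarav is living and takes 1/180.
Falguni is living and takes 1/180.
Chetan is living and takes 1/180.
Tarun is living and takes 1/180.
Girish is living and takes 1/45.
Manoj is living and takes 2/15.
Rajiv predeceased; the 2/15 allotted to Rajiv's branch passes to Rajiv's issue by representation.
The 2/15 is divided into 3 equal shares of 2/45 among Omkar, Priya, Yamini.
Omkar is living and takes 2/45.
Priya predeceased; the 2/45 allotted to Priya's branch passes to Priya's issue by representation.
The 2/45 is divided into 2 equal shares of 1/45 among Bhavna, Vikram.
Bhavna is living and takes 1/45.
Vikram is living and takes 1/45.
Yamini is living and takes 2/45.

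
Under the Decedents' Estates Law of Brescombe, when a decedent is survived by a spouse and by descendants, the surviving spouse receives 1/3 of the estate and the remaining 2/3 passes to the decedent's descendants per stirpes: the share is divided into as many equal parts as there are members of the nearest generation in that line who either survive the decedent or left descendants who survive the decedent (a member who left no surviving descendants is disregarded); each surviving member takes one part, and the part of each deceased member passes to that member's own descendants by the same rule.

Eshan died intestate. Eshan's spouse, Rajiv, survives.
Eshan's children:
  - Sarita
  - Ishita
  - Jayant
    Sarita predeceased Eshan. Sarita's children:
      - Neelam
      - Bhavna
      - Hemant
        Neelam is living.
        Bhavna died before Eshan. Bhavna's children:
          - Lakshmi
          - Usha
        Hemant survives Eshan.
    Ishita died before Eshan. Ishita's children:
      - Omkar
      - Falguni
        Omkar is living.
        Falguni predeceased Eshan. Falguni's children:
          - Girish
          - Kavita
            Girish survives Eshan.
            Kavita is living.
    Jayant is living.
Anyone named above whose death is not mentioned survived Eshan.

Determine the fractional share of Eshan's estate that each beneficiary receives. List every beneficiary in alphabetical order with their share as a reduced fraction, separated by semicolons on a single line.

Girish 1/18; Hemant 2/27; Jayant 2/9; Kavita 1/18; Lakshmi 1/27; Neelam 2/27; Omkar 1/9; Rajiv 1/3; Usha 1/27

Rajiv, as surviving spouse, takes 1/3.
The remaining 2/3 passes to Eshan's descendants per stirpes.
The 2/3 is divided into 3 equal shares of 2/9 among Sarita, Ishita, Jayant.
Sarita predeceased; the 2/9 allotted to Sarita's branch passes to Sarita's issue by representation.
The 2/9 is divided into 3 equal shares of 2/27 among Neelam, Bhavna, Hemant.
Neelam is living and takes 2/27.
Bhavna predeceased; the 2/27 allotted to Bhavna's branch passes to Bhavna's issue by representation.
The 2/27 is divided into 2 equal shares of 1/27 among Lakshmi, Usha.
Lakshmi is living and takes 1/27.
Usha is living and takes 1/27.
Hemant is living and takes 2/27.
Ishita predeceased; the 2/9 allotted to Ishita's branch passes to Ishita's issue by representation.
The 2/9 is divided into 2 equal shares of 1/9 among Omkar, Falguni.
Omkar is living and takes 1/9.
Falguni predeceased; the 1/9 allotted to Falguni's branch passes to Falguni's issue by representation.
The 1/9 is divided into 2 equal shares of 1/18 among Girish, Kavita.
Girish is living and takes 1/18.
Kavita is living and takes 1/18.
Jayant is living and takes 2/9.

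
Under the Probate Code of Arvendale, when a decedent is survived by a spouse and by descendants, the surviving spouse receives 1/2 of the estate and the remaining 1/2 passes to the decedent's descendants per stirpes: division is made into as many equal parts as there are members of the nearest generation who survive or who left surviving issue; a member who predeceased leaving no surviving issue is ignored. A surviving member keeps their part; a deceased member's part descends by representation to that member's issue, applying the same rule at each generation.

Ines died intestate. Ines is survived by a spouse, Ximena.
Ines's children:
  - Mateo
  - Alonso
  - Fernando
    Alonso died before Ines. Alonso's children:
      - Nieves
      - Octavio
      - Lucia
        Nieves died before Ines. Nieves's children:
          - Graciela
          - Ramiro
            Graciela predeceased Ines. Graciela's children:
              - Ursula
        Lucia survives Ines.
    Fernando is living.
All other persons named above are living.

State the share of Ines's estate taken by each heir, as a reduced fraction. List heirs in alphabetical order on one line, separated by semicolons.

Fernando 1/6; Lucia 1/18; Mateo 1/6; Octavio 1/18; Ramiro 1/36; Ursula 1/36; Ximena 1/2

Ximena, as surviving spouse, takes 1/2.
The remaining 1/2 passes to Ines's descendants per stirpes.
The 1/2 is divided into 3 equal shares of 1/6 among Mateo, Alonso, Fernando.
Mateo is living and takes 1/6.
Alonso predeceased; the 1/6 allotted to Alonso's branch passes to Alonso's issue by representation.
The 1/6 is divided into 3 equal shares of 1/18 among Nieves, Octavio, Lucia.
Nieves predeceased; the 1/18 allotted to Nieves's branch passes to Nieves's issue by representation.
The 1/18 is divided into 2 equal shares of 1/36 among Graciela, Ramiro.
Graciela predeceased; the 1/36 allotted to Graciela's branch passes to Graciela's issue by representation.
Ursula is the sole taker at this level and receives the full 1/36.
Ramiro is living and takes 1/36.
Octavio is living and takes 1/18.
Lucia is living and takes 1/18.
Fernando is living and takes 1/6.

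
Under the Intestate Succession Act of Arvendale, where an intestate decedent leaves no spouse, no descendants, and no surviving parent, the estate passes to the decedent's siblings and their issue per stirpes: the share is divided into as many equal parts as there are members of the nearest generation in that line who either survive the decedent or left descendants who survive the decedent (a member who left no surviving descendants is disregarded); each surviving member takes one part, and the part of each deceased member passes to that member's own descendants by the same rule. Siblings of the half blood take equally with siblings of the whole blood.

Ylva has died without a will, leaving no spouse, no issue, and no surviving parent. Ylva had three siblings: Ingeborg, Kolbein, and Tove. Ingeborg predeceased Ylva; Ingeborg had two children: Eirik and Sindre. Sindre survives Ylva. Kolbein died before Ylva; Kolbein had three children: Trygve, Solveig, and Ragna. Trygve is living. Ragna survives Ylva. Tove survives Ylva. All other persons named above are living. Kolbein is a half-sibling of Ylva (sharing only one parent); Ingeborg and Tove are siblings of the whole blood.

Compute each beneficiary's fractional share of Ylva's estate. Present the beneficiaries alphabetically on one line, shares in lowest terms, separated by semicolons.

Eirik 1/6; Ragna 1/9; Sindre 1/6; Solveig 1/9; Tove 1/3; Trygve 1/9

No spouse, descendants, or parent survives, so the estate passes to Ylva's siblings per stirpes.
Half-blood and whole-blood siblings take equally under the stated rule.
The estate is divided into 3 equal shares of 1/3 among Ingeborg, Kolbein, Tove.
Ingeborg predeceased; the 1/3 allotted to Ingeborg's branch passes to Ingeborg's issue by representation.
The 1/3 is divided into 2 equal shares of 1/6 among Eirik, Sindre.
Eirik is living and takes 1/6.
Sindre is living and takes 1/6.
Kolbein predeceased; the 1/3 allotted to Kolbein's branch passes to Kolbein's issue by representation.
The 1/3 is divided into 3 equal shares of 1/9 among Trygve, Solveig, Ragna.
Trygve is living and takes 1/9.
Solveig is living and takes 1/9.
Ragna is living and takes 1/9.
Tove is living and takes 1/3.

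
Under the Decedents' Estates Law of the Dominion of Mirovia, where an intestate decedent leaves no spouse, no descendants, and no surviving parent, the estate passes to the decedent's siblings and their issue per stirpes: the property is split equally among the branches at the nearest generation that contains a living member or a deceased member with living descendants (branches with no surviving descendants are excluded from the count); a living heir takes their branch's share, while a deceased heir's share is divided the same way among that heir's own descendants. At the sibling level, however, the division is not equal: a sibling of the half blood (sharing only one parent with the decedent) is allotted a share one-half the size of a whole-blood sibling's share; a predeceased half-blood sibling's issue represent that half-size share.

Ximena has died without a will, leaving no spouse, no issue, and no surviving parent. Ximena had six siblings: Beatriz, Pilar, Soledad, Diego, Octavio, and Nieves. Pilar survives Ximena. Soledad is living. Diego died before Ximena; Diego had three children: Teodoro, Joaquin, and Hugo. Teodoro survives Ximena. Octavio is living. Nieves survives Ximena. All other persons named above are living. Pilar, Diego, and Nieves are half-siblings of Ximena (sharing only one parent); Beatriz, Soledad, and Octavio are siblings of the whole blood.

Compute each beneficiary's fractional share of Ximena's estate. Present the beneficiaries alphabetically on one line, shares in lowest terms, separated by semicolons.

No spouse, descendants, or parent survives, so the estate passes to Ximena's siblings per stirpes.
Half-blood siblings count for one-half the weight of whole-blood siblings at the initial division.
Dividing 1 in proportion to weights (total weight 9/2): Beatriz (weight 1) → 2/9; Pilar (weight 1/2) → 1/9; Soledad (weight 1) → 2/9; Diego (weight 1/2) → 1/9; Octavio (weight 1) → 2/9; Nieves (weight 1/2) → 1/9.
Beatriz is living and takes 2/9.
Pilar is living and takes 1/9.
Soledad is living and takes 2/9.
Diego predeceased; the 1/9 allotted to Diego's branch passes to Diego's issue by representation.
The 1/9 is divided into 3 equal shares of 1/27 among Teodoro, Joaquin, Hugo.
Teodoro is living and takes 1/27.
Joaquin is living and takes 1/27.
Hugo is living and takes 1/27.
Octavio is living and takes 2/9.
Nieves is living and takes 1/9.

Beatriz 2/9; Hugo 1/27; Joaquin 1/27; Nieves 1/9; Octavio 2/9; Pilar 1/9; Soledad 2/9; Teodoro 1/27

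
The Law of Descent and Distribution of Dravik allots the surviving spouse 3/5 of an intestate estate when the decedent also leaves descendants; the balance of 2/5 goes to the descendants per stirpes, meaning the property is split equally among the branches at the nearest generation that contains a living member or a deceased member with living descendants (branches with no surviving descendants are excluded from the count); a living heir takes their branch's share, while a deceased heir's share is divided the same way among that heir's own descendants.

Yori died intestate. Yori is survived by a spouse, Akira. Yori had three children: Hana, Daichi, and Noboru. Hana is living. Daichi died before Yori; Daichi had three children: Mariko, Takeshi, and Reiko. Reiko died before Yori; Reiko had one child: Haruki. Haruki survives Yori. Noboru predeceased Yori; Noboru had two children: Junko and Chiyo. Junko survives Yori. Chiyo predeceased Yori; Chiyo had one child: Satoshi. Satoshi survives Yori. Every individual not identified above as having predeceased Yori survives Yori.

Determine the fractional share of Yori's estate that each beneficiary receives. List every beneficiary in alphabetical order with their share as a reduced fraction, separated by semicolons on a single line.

Akira 3/5; Hana 2/15; Haruki 2/45; Junko 1/15; Mariko 2/45; Satoshi 1/15; Takeshi 2/45

Akira, as surviving spouse, takes 3/5.
The remaining 2/5 passes to Yori's descendants per stirpes.
The 2/5 is divided into 3 equal shares of 2/15 among Hana, Daichi, Noboru.
Hana is living and takes 2/15.
Daichi predeceased; the 2/15 allotted to Daichi's branch passes to Daichi's issue by representation.
The 2/15 is divided into 3 equal shares of 2/45 among Mariko, Takeshi, Reiko.
Mariko is living and takes 2/45.
Takeshi is living and takes 2/45.
Reiko predeceased; the 2/45 allotted to Reiko's branch passes to Reiko's issue by representation.
Haruki is the sole taker at this level and receives the full 2/45.
Noboru predeceased; the 2/15 allotted to Noboru's branch passes to Noboru's issue by representation.
The 2/15 is divided into 2 equal shares of 1/15 among Junko, Chiyo.
Junko is living and takes 1/15.
Chiyo predeceased; the 1/15 allotted to Chiyo's branch passes to Chiyo's issue by representation.
Satoshi is the sole taker at this level and receives the full 1/15.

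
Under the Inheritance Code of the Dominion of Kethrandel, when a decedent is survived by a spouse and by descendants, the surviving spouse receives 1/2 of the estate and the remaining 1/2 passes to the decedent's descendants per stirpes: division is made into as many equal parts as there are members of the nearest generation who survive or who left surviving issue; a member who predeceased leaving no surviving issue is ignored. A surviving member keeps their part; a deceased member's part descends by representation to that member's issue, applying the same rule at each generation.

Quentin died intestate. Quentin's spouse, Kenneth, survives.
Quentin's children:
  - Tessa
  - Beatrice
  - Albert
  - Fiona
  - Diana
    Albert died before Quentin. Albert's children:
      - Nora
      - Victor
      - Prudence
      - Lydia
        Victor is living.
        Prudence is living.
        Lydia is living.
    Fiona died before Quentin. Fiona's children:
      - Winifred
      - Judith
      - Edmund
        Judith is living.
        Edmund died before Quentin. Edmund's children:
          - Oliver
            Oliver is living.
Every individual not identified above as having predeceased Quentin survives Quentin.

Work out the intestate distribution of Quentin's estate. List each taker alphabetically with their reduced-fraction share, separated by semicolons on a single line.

Kenneth, as surviving spouse, takes 1/2.
The remaining 1/2 passes to Quentin's descendants per stirpes.
The 1/2 is divided into 5 equal shares of 1/10 among Tessa, Beatrice, Albert, Fiona, Diana.
Tessa is living and takes 1/10.
Beatrice is living and takes 1/10.
Albert predeceased; the 1/10 allotted to Albert's branch passes to Albert's issue by representation.
The 1/10 is divided into 4 equal shares of 1/40 among Nora, Victor, Prudence, Lydia.
Nora is living and takes 1/40.
Victor is living and takes 1/40.
Prudence is living and takes 1/40.
Lydia is living and takes 1/40.
Fiona predeceased; the 1/10 allotted to Fiona's branch passes to Fiona's issue by representation.
The 1/10 is divided into 3 equal shares of 1/30 among Winifred, Judith, Edmund.
Winifred is living and takes 1/30.
Judith is living and takes 1/30.
Edmund predeceased; the 1/30 allotted to Edmund's branch passes to Edmund's issue by representation.
Oliver is the sole taker at this level and receives the full 1/30.
Diana is living and takes 1/10.

Beatrice 1/10; Diana 1/10; Judith 1/30; Kenneth 1/2; Lydia 1/40; Nora 1/40; Oliver 1/30; Prudence 1/40; Tessa 1/10; Victor 1/40; Winifred 1/30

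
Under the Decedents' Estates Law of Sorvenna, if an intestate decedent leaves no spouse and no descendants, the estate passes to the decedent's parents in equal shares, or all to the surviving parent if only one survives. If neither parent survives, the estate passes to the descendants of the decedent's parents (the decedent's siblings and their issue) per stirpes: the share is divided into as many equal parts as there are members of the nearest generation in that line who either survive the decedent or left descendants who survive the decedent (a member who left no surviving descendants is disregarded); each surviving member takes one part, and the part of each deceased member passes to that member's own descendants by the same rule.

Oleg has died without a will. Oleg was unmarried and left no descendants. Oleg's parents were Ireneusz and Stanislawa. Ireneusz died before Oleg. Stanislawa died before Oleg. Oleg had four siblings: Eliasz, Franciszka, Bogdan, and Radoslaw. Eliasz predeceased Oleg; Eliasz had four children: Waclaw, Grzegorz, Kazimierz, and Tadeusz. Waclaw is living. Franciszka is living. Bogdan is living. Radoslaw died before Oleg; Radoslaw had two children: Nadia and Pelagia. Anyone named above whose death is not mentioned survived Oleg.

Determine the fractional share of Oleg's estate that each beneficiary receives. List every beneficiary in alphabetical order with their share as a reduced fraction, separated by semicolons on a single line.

Bogdan 1/4; Franciszka 1/4; Grzegorz 1/16; Kazimierz 1/16; Nadia 1/8; Pelagia 1/8; Tadeusz 1/16; Waclaw 1/16

Neither parent survives and there are no descendants, so the estate passes to Oleg's siblings and their issue per stirpes.
The estate is divided into 4 equal shares of 1/4 among Eliasz, Franciszka, Bogdan, Radoslaw.
Eliasz predeceased; the 1/4 allotted to Eliasz's branch passes to Eliasz's issue by representation.
The 1/4 is divided into 4 equal shares of 1/16 among Waclaw, Grzegorz, Kazimierz, Tadeusz.
Waclaw is living and takes 1/16.
Grzegorz is living and takes 1/16.
Kazimierz is living and takes 1/16.
Tadeusz is living and takes 1/16.
Franciszka is living and takes 1/4.
Bogdan is living and takes 1/4.
Radoslaw predeceased; the 1/4 allotted to Radoslaw's branch passes to Radoslaw's issue by representation.
The 1/4 is divided into 2 equal shares of 1/8 among Nadia, Pelagia.
Nadia is living and takes 1/8.
Pelagia is living and takes 1/8.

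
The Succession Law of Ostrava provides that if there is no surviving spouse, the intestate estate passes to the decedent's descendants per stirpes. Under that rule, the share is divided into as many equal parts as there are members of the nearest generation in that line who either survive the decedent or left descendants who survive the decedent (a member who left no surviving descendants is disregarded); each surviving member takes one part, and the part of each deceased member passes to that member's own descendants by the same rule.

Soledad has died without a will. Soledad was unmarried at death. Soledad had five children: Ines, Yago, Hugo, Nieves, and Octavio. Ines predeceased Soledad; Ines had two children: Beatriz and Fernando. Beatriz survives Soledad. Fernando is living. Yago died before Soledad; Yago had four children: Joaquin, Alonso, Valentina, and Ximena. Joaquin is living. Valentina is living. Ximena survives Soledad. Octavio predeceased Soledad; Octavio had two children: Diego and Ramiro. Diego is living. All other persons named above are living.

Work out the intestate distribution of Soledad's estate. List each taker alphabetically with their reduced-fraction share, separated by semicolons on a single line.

Alonso 1/20; Beatriz 1/10; Diego 1/10; Fernando 1/10; Hugo 1/5; Joaquin 1/20; Nieves 1/5; Ramiro 1/10; Valentina 1/20; Ximena 1/20

There is no surviving spouse, so the entire estate passes to Soledad's descendants per stirpes.
The estate is divided into 5 equal shares of 1/5 among Ines, Yago, Hugo, Nieves, Octavio.
Ines predeceased; the 1/5 allotted to Ines's branch passes to Ines's issue by representation.
The 1/5 is divided into 2 equal shares of 1/10 among Beatriz, Fernando.
Beatriz is living and takes 1/10.
Fernando is living and takes 1/10.
Yago predeceased; the 1/5 allotted to Yago's branch passes to Yago's issue by representation.
The 1/5 is divided into 4 equal shares of 1/20 among Joaquin, Alonso, Valentina, Ximena.
Joaquin is living and takes 1/20.
Alonso is living and takes 1/20.
Valentina is living and takes 1/20.
Ximena is living and takes 1/20.
Hugo is living and takes 1/5.
Nieves is living and takes 1/5.
Octavio predeceased; the 1/5 allotted to Octavio's branch passes to Octavio's issue by representation.
The 1/5 is divided into 2 equal shares of 1/10 among Diego, Ramiro.
Diego is living and takes 1/10.
Ramiro is living and takes 1/10.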